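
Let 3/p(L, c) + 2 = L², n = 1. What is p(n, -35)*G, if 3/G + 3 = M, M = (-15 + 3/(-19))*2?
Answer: 57/211 ≈ 0.27014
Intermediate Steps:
p(L, c) = 3/(-2 + L²)
M = -576/19 (M = (-15 + 3*(-1/19))*2 = (-15 - 3/19)*2 = -288/19*2 = -576/19 ≈ -30.316)
G = -19/211 (G = 3/(-3 - 576/19) = 3/(-633/19) = 3*(-19/633) = -19/211 ≈ -0.090047)
p(n, -35)*G = (3/(-2 + 1²))*(-19/211) = (3/(-2 + 1))*(-19/211) = (3/(-1))*(-19/211) = (3*(-1))*(-19/211) = -3*(-19/211) = 57/211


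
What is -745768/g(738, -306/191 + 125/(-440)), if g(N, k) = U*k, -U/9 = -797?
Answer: 12534868544/227405619 ≈ 55.121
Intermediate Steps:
U = 7173 (U = -9*(-797) = 7173)
g(N, k) = 7173*k
-745768/g(738, -306/191 + 125/(-440)) = -745768*1/(7173*(-306/191 + 125/(-440))) = -745768*1/(7173*(-306*1/191 + 125*(-1/440))) = -745768*1/(7173*(-306/191 - 25/88)) = -745768/(7173*(-31703/16808)) = -745768/(-227405619/16808) = -745768*(-16808/227405619) = 12534868544/227405619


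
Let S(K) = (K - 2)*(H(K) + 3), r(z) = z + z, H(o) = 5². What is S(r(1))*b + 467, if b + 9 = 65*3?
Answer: 467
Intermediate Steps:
H(o) = 25
r(z) = 2*z
S(K) = -56 + 28*K (S(K) = (K - 2)*(25 + 3) = (-2 + K)*28 = -56 + 28*K)
b = 186 (b = -9 + 65*3 = -9 + 195 = 186)
S(r(1))*b + 467 = (-56 + 28*(2*1))*186 + 467 = (-56 + 28*2)*186 + 467 = (-56 + 56)*186 + 467 = 0*186 + 467 = 0 + 467 = 467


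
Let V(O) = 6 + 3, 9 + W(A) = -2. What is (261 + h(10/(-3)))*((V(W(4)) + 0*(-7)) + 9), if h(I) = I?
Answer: 4638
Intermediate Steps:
W(A) = -11 (W(A) = -9 - 2 = -11)
V(O) = 9
(261 + h(10/(-3)))*((V(W(4)) + 0*(-7)) + 9) = (261 + 10/(-3))*((9 + 0*(-7)) + 9) = (261 + 10*(-⅓))*((9 + 0) + 9) = (261 - 10/3)*(9 + 9) = (773/3)*18 = 4638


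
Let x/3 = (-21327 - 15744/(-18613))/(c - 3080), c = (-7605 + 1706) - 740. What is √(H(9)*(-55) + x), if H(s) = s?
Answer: 6*I*√443980960875001613/180899747 ≈ 22.1*I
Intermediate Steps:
c = -6639 (c = -5899 - 740 = -6639)
x = 1190831121/180899747 (x = 3*((-21327 - 15744/(-18613))/(-6639 - 3080)) = 3*((-21327 - 15744*(-1/18613))/(-9719)) = 3*((-21327 + 15744/18613)*(-1/9719)) = 3*(-396943707/18613*(-1/9719)) = 3*(396943707/180899747) = 1190831121/180899747 ≈ 6.5828)
√(H(9)*(-55) + x) = √(9*(-55) + 1190831121/180899747) = √(-495 + 1190831121/180899747) = √(-88354543644/180899747) = 6*I*√443980960875001613/180899747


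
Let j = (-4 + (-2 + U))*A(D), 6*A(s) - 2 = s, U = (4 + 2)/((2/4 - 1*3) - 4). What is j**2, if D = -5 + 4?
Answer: 225/169 ≈ 1.3314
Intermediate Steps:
U = -12/13 (U = 6/((2*(1/4) - 3) - 4) = 6/((1/2 - 3) - 4) = 6/(-5/2 - 4) = 6/(-13/2) = 6*(-2/13) = -12/13 ≈ -0.92308)
D = -1
A(s) = 1/3 + s/6
j = -15/13 (j = (-4 + (-2 - 12/13))*(1/3 + (1/6)*(-1)) = (-4 - 38/13)*(1/3 - 1/6) = -90/13*1/6 = -15/13 ≈ -1.1538)
j**2 = (-15/13)**2 = 225/169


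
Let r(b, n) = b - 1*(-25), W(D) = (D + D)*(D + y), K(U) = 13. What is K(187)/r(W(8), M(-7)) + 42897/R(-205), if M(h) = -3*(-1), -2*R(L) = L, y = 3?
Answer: 17247259/41205 ≈ 418.57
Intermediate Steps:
R(L) = -L/2
W(D) = 2*D*(3 + D) (W(D) = (D + D)*(D + 3) = (2*D)*(3 + D) = 2*D*(3 + D))
M(h) = 3
r(b, n) = 25 + b (r(b, n) = b + 25 = 25 + b)
K(187)/r(W(8), M(-7)) + 42897/R(-205) = 13/(25 + 2*8*(3 + 8)) + 42897/((-½*(-205))) = 13/(25 + 2*8*11) + 42897/(205/2) = 13/(25 + 176) + 42897*(2/205) = 13/201 + 85794/205 = 17247259/41205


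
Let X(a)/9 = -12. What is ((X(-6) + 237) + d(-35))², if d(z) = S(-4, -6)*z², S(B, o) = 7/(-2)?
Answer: 69172489/4 ≈ 1.7293e+7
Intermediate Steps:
S(B, o) = -7/2 (S(B, o) = 7*(-½) = -7/2)
X(a) = -108 (X(a) = 9*(-12) = -108)
d(z) = -7*z²/2
((X(-6) + 237) + d(-35))² = ((-108 + 237) - 7/2*(-35)²)² = (129 - 7/2*1225)² = (129 - 8575/2)² = (-8317/2)² = 69172489/4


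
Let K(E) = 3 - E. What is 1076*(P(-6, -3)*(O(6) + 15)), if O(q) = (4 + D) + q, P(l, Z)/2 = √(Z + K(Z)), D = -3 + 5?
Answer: 58104*√3 ≈ 1.0064e+5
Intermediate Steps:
D = 2
P(l, Z) = 2*√3 (P(l, Z) = 2*√(Z + (3 - Z)) = 2*√3)
O(q) = 6 + q (O(q) = (4 + 2) + q = 6 + q)
1076*(P(-6, -3)*(O(6) + 15)) = 1076*((2*√3)*((6 + 6) + 15)) = 1076*((2*√3)*(12 + 15)) = 1076*((2*√3)*27) = 1076*(54*√3) = 58104*√3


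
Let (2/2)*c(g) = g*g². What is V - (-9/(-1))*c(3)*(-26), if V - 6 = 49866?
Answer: 56190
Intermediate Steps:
c(g) = g³ (c(g) = g*g² = g³)
V = 49872 (V = 6 + 49866 = 49872)
V - (-9/(-1))*c(3)*(-26) = 49872 - -9/(-1)*3³*(-26) = 49872 - -9*(-1)*27*(-26) = 49872 - 9*27*(-26) = 49872 - 243*(-26) = 49872 - 1*(-6318) = 49872 + 6318 = 56190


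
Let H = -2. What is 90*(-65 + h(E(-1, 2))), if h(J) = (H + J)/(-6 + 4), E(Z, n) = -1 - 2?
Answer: -5625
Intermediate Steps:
E(Z, n) = -3
h(J) = 1 - J/2 (h(J) = (-2 + J)/(-6 + 4) = (-2 + J)/(-2) = (-2 + J)*(-1/2) = 1 - J/2)
90*(-65 + h(E(-1, 2))) = 90*(-65 + (1 - 1/2*(-3))) = 90*(-65 + (1 + 3/2)) = 90*(-65 + 5/2) = 90*(-125/2) = -5625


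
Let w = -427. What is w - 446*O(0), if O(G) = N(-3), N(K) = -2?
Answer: 465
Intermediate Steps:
O(G) = -2
w - 446*O(0) = -427 - 446*(-2) = -427 + 892 = 465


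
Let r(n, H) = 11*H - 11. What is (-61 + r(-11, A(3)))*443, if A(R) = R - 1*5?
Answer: -41642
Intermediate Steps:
A(R) = -5 + R (A(R) = R - 5 = -5 + R)
r(n, H) = -11 + 11*H
(-61 + r(-11, A(3)))*443 = (-61 + (-11 + 11*(-5 + 3)))*443 = (-61 + (-11 + 11*(-2)))*443 = (-61 + (-11 - 22))*443 = (-61 - 33)*443 = -94*443 = -41642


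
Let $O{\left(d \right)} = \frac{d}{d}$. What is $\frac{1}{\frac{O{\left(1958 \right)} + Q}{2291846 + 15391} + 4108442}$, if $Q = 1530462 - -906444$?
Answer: $\frac{2307237}{9479151831661} \approx 2.434 \cdot 10^{-7}$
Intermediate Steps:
$O{\left(d \right)} = 1$
$Q = 2436906$ ($Q = 1530462 + 906444 = 2436906$)
$\frac{1}{\frac{O{\left(1958 \right)} + Q}{2291846 + 15391} + 4108442} = \frac{1}{\frac{1 + 2436906}{2291846 + 15391} + 4108442} = \frac{1}{\frac{2436907}{2307237} + 4108442} = \frac{1}{\frac{9479151831661}{2307237}} = \frac{2307237}{9479151831661}$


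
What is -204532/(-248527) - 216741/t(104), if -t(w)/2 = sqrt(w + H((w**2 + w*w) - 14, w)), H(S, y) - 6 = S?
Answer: 204532/248527 + 30963*sqrt(1358)/1552 ≈ 736.02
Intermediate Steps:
H(S, y) = 6 + S
t(w) = -2*sqrt(-8 + w + 2*w**2) (t(w) = -2*sqrt(w + (6 + ((w**2 + w*w) - 14))) = -2*sqrt(w + (6 + ((w**2 + w**2) - 14))) = -2*sqrt(w + (6 + (2*w**2 - 14))) = -2*sqrt(w + (6 + (-14 + 2*w**2))) = -2*sqrt(w + (-8 + 2*w**2)) = -2*sqrt(-8 + w + 2*w**2))
-204532/(-248527) - 216741/t(104) = -204532/(-248527) - 216741*(-1/(2*sqrt(-8 + 104 + 2*104**2))) = -204532*(-1/248527) - 216741*(-1/(2*sqrt(-8 + 104 + 2*10816))) = 204532/248527 - 216741*(-1/(2*sqrt(-8 + 104 + 21632))) = 204532/248527 - 216741*(-sqrt(1358)/10864) = 204532/248527 - (-30963)*sqrt(1358)/1552 = 204532/248527 + 30963*sqrt(1358)/1552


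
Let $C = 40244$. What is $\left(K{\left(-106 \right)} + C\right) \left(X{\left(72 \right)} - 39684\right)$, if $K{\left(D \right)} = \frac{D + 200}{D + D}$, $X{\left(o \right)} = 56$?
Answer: $- \frac{84522898038}{53} \approx -1.5948 \cdot 10^{9}$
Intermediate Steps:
$K{\left(D \right)} = \frac{200 + D}{2 D}$
$\left(K{\left(-106 \right)} + C\right) \left(X{\left(72 \right)} - 39684\right) = \left(\frac{200 - 106}{2 \left(-106\right)} + 40244\right) \left(56 - 39684\right) = \left(\frac{1}{2} \left(- \frac{1}{106}\right) 94 + 40244\right) \left(-39628\right) = \left(- \frac{47}{106} + 40244\right) \left(-39628\right) = \frac{4265817}{106} \left(-39628\right) = - \frac{84522898038}{53}$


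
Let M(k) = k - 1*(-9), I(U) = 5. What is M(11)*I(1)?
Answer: 100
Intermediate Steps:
M(k) = 9 + k (M(k) = k + 9 = 9 + k)
M(11)*I(1) = (9 + 11)*5 = 20*5 = 100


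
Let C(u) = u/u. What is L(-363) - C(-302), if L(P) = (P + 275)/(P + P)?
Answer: -29/33 ≈ -0.87879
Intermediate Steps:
C(u) = 1
L(P) = (275 + P)/(2*P) (L(P) = (275 + P)/((2*P)) = (275 + P)*(1/(2*P)) = (275 + P)/(2*P))
L(-363) - C(-302) = (1/2)*(275 - 363)/(-363) - 1*1 = (1/2)*(-1/363)*(-88) - 1 = 4/33 - 1 = -29/33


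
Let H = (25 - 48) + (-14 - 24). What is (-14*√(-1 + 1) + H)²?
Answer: 3721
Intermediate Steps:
H = -61 (H = -23 - 38 = -61)
(-14*√(-1 + 1) + H)² = (-14*√(-1 + 1) - 61)² = (-14*√0 - 61)² = (-14*0 - 61)² = (0 - 61)² = (-61)² = 3721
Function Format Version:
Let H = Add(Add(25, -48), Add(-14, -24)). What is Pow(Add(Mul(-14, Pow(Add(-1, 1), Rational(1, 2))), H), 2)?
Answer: 3721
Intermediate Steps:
H = -61 (H = Add(-23, -38) = -61)
Pow(Add(Mul(-14, Pow(Add(-1, 1), Rational(1, 2))), H), 2) = Pow(Add(Mul(-14, Pow(Add(-1, 1), Rational(1, 2))), -61), 2) = Pow(Add(Mul(-14, Pow(0, Rational(1, 2))), -61), 2) = Pow(Add(Mul(-14, 0), -61), 2) = Pow(Add(0, -61), 2) = Pow(-61, 2) = 3721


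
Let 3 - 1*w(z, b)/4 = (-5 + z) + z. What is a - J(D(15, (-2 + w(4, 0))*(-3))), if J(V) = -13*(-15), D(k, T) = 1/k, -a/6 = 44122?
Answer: -264927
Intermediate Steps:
a = -264732 (a = -6*44122 = -264732)
w(z, b) = 32 - 8*z (w(z, b) = 12 - 4*((-5 + z) + z) = 12 - 4*(-5 + 2*z) = 12 + (20 - 8*z) = 32 - 8*z)
J(V) = 195
a - J(D(15, (-2 + w(4, 0))*(-3))) = -264732 - 1*195 = -264732 - 195 = -264927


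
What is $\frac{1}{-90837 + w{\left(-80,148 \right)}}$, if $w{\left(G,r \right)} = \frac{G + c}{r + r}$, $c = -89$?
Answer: $- \frac{296}{26887921} \approx -1.1009 \cdot 10^{-5}$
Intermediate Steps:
$w{\left(G,r \right)} = \frac{-89 + G}{2 r}$ ($w{\left(G,r \right)} = \frac{G - 89}{r + r} = \frac{-89 + G}{2 r}$)
$\frac{1}{-90837 + w{\left(-80,148 \right)}} = \frac{1}{-90837 + \frac{-89 - 80}{2 \cdot 148}} = \frac{1}{-90837 + \frac{1}{2} \cdot \frac{1}{148} \left(-169\right)} = \frac{1}{-90837 - \frac{169}{296}} = \frac{1}{- \frac{26887921}{296}} = - \frac{296}{26887921}$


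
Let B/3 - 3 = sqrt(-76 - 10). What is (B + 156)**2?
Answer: 26451 + 990*I*sqrt(86) ≈ 26451.0 + 9180.9*I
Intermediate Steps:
B = 9 + 3*I*sqrt(86) (B = 9 + 3*sqrt(-76 - 10) = 9 + 3*sqrt(-86) = 9 + 3*(I*sqrt(86)) = 9 + 3*I*sqrt(86) ≈ 9.0 + 27.821*I)
(B + 156)**2 = ((9 + 3*I*sqrt(86)) + 156)**2 = (165 + 3*I*sqrt(86))**2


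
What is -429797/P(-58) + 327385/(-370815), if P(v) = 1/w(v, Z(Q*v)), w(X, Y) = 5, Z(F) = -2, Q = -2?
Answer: -159375240032/74163 ≈ -2.1490e+6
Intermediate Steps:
P(v) = 1/5
-429797/P(-58) + 327385/(-370815) = -429797/1/5 + 327385/(-370815) = -429797*5 + 327385*(-1/370815) = -2148985 - 65477/74163 = -159375240032/74163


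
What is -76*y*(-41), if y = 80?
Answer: 249280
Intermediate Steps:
-76*y*(-41) = -76*80*(-41) = -6080*(-41) = 249280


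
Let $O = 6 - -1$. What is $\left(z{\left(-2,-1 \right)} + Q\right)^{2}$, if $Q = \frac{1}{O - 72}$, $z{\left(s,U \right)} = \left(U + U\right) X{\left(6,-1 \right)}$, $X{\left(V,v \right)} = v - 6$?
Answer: $\frac{826281}{4225} \approx 195.57$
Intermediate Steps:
$O = 7$ ($O = 6 + 1 = 7$)
$X{\left(V,v \right)} = -6 + v$ ($X{\left(V,v \right)} = v - 6 = -6 + v$)
$z{\left(s,U \right)} = - 14 U$ ($z{\left(s,U \right)} = \left(U + U\right) \left(-6 - 1\right) = 2 U \left(-7\right) = - 14 U$)
$Q = - \frac{1}{65}$ ($Q = \frac{1}{7 - 72} = \frac{1}{-65} = - \frac{1}{65} \approx -0.015385$)
$\left(z{\left(-2,-1 \right)} + Q\right)^{2} = \left(\left(-14\right) \left(-1\right) - \frac{1}{65}\right)^{2} = \left(14 - \frac{1}{65}\right)^{2} = \left(\frac{909}{65}\right)^{2} = \frac{826281}{4225}$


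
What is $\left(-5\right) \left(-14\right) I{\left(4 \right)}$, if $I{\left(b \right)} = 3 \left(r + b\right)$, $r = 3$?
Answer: $1470$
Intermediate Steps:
$I{\left(b \right)} = 9 + 3 b$ ($I{\left(b \right)} = 3 \left(3 + b\right) = 9 + 3 b$)
$\left(-5\right) \left(-14\right) I{\left(4 \right)} = \left(-5\right) \left(-14\right) \left(9 + 3 \cdot 4\right) = 70 \left(9 + 12\right) = 70 \cdot 21 = 1470$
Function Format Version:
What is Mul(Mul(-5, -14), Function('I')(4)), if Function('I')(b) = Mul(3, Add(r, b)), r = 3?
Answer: 1470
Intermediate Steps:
Function('I')(b) = Add(9, Mul(3, b)) (Function('I')(b) = Mul(3, Add(3, b)) = Add(9, Mul(3, b)))
Mul(Mul(-5, -14), Function('I')(4)) = Mul(Mul(-5, -14), Add(9, Mul(3, 4))) = Mul(70, Add(9, 12)) = Mul(70, 21) = 1470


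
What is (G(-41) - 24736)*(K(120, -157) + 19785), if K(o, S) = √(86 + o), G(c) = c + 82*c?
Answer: -556730115 - 28139*√206 ≈ -5.5713e+8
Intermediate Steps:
G(c) = 83*c
(G(-41) - 24736)*(K(120, -157) + 19785) = (83*(-41) - 24736)*(√(86 + 120) + 19785) = (-3403 - 24736)*(√206 + 19785) = -28139*(19785 + √206) = -556730115 - 28139*√206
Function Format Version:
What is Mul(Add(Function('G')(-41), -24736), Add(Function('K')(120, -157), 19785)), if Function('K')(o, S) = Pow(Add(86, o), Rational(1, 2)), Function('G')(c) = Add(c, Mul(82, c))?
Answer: Add(-556730115, Mul(-28139, Pow(206, Rational(1, 2)))) ≈ -5.5713e+8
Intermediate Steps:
Function('G')(c) = Mul(83, c)
Mul(Add(Function('G')(-41), -24736), Add(Function('K')(120, -157), 19785)) = Mul(Add(Mul(83, -41), -24736), Add(Pow(Add(86, 120), Rational(1, 2)), 19785)) = Mul(Add(-3403, -24736), Add(Pow(206, Rational(1, 2)), 19785)) = Mul(-28139, Add(19785, Pow(206, Rational(1, 2)))) = Add(-556730115, Mul(-28139, Pow(206, Rational(1, 2))))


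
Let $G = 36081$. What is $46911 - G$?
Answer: $10830$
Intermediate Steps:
$46911 - G = 46911 - 36081 = 10830$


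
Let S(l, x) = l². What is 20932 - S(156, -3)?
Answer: -3404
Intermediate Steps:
20932 - S(156, -3) = 20932 - 1*156² = 20932 - 1*24336 = 20932 - 24336 = -3404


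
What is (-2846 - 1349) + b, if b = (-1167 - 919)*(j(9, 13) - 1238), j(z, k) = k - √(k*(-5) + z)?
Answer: 2551155 + 4172*I*√14 ≈ 2.5512e+6 + 15610.0*I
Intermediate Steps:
j(z, k) = k - √(z - 5*k) (j(z, k) = k - √(-5*k + z) = k - √(z - 5*k))
b = 2555350 + 4172*I*√14 (b = (-1167 - 919)*((13 - √(9 - 5*13)) - 1238) = -2086*((13 - √(9 - 65)) - 1238) = -2086*((13 - √(-56)) - 1238) = -2086*((13 - 2*I*√14) - 1238) = -2086*(-1225 - 2*I*√14) = 2555350 + 4172*I*√14 ≈ 2.5554e+6 + 15610.0*I)
(-2846 - 1349) + b = (-2846 - 1349) + (2555350 + 4172*I*√14) = -4195 + (2555350 + 4172*I*√14) = 2551155 + 4172*I*√14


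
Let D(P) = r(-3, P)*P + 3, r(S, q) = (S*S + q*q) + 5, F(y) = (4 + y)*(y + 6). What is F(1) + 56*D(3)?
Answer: 4067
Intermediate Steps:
F(y) = (4 + y)*(6 + y)
r(S, q) = 5 + S² + q² (r(S, q) = (S² + q²) + 5 = 5 + S² + q²)
D(P) = 3 + P*(14 + P²) (D(P) = (5 + (-3)² + P²)*P + 3 = (5 + 9 + P²)*P + 3 = (14 + P²)*P + 3 = P*(14 + P²) + 3 = 3 + P*(14 + P²))
F(1) + 56*D(3) = (24 + 1² + 10*1) + 56*(3 + 3*(14 + 3²)) = (24 + 1 + 10) + 56*(3 + 3*(14 + 9)) = 35 + 56*(3 + 3*23) = 35 + 56*(3 + 69) = 35 + 56*72 = 35 + 4032 = 4067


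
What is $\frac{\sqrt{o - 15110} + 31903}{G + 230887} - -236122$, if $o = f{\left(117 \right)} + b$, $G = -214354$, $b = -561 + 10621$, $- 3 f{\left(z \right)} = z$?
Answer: $\frac{3903836929}{16533} + \frac{i \sqrt{5089}}{16533} \approx 2.3612 \cdot 10^{5} + 0.0043148 i$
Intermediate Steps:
$f{\left(z \right)} = - \frac{z}{3}$
$b = 10060$
$o = 10021$ ($o = \left(- \frac{1}{3}\right) 117 + 10060 = -39 + 10060 = 10021$)
$\frac{\sqrt{o - 15110} + 31903}{G + 230887} - -236122 = \frac{\sqrt{10021 - 15110} + 31903}{-214354 + 230887} - -236122 = \frac{\sqrt{-5089} + 31903}{16533} + 236122 = \left(i \sqrt{5089} + 31903\right) \frac{1}{16533} + 236122 = \left(31903 + i \sqrt{5089}\right) \frac{1}{16533} + 236122 = \left(\frac{31903}{16533} + \frac{i \sqrt{5089}}{16533}\right) + 236122 = \frac{3903836929}{16533} + \frac{i \sqrt{5089}}{16533}$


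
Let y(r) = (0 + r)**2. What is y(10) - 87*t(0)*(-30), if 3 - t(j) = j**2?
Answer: 7930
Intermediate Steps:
t(j) = 3 - j**2
y(r) = r**2
y(10) - 87*t(0)*(-30) = 10**2 - 87*(3 - 1*0**2)*(-30) = 100 - 87*(3 - 1*0)*(-30) = 100 - 87*(3 + 0)*(-30) = 100 - 261*(-30) = 100 - 87*(-90) = 100 + 7830 = 7930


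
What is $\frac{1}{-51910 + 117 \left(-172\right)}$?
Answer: $- \frac{1}{72034} \approx -1.3882 \cdot 10^{-5}$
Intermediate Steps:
$\frac{1}{-51910 + 117 \left(-172\right)} = \frac{1}{-51910 - 20124} = \frac{1}{-72034} = - \frac{1}{72034}$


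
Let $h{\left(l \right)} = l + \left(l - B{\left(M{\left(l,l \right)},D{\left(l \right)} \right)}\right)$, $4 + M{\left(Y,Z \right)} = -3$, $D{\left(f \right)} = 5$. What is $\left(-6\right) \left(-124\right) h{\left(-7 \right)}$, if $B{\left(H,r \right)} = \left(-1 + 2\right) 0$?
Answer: $-10416$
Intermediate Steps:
$M{\left(Y,Z \right)} = -7$ ($M{\left(Y,Z \right)} = -4 - 3 = -7$)
$B{\left(H,r \right)} = 0$ ($B{\left(H,r \right)} = 1 \cdot 0 = 0$)
$h{\left(l \right)} = 2 l$ ($h{\left(l \right)} = l + \left(l - 0\right) = l + \left(l + 0\right) = l + l = 2 l$)
$\left(-6\right) \left(-124\right) h{\left(-7 \right)} = \left(-6\right) \left(-124\right) 2 \left(-7\right) = 744 \left(-14\right) = -10416$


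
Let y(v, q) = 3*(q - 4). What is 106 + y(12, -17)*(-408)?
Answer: 25810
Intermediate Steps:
y(v, q) = -12 + 3*q (y(v, q) = 3*(-4 + q) = -12 + 3*q)
106 + y(12, -17)*(-408) = 106 + (-12 + 3*(-17))*(-408) = 106 + (-12 - 51)*(-408) = 106 - 63*(-408) = 106 + 25704 = 25810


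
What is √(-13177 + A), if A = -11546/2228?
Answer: I*√16359035414/1114 ≈ 114.81*I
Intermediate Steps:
A = -5773/1114 (A = -11546*1/2228 = -5773/1114 ≈ -5.1822)
√(-13177 + A) = √(-13177 - 5773/1114) = √(-14684951/1114) = I*√16359035414/1114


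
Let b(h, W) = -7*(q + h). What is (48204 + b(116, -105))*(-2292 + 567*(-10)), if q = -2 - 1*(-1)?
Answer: -377390838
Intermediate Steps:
q = -1 (q = -2 + 1 = -1)
b(h, W) = 7 - 7*h (b(h, W) = -7*(-1 + h) = 7 - 7*h)
(48204 + b(116, -105))*(-2292 + 567*(-10)) = (48204 + (7 - 7*116))*(-2292 + 567*(-10)) = (48204 + (7 - 812))*(-2292 - 5670) = (48204 - 805)*(-7962) = 47399*(-7962) = -377390838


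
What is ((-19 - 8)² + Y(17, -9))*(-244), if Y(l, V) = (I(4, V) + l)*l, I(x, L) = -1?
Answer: -244244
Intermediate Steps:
Y(l, V) = l*(-1 + l) (Y(l, V) = (-1 + l)*l = l*(-1 + l))
((-19 - 8)² + Y(17, -9))*(-244) = ((-19 - 8)² + 17*(-1 + 17))*(-244) = ((-27)² + 17*16)*(-244) = (729 + 272)*(-244) = 1001*(-244) = -244244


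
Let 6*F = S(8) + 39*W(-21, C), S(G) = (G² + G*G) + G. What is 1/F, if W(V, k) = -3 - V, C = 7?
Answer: 3/419 ≈ 0.0071599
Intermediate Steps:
S(G) = G + 2*G² (S(G) = (G² + G²) + G = 2*G² + G = G + 2*G²)
F = 419/3 (F = (8*(1 + 2*8) + 39*(-3 - 1*(-21)))/6 = (8*(1 + 16) + 39*(-3 + 21))/6 = (8*17 + 39*18)/6 = (136 + 702)/6 = (⅙)*838 = 419/3 ≈ 139.67)
1/F = 1/(419/3) = 3/419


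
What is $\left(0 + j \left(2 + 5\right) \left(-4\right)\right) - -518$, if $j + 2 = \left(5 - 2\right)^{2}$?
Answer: $322$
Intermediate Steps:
$j = 7$ ($j = -2 + \left(5 - 2\right)^{2} = -2 + 3^{2} = -2 + 9 = 7$)
$\left(0 + j \left(2 + 5\right) \left(-4\right)\right) - -518 = \left(0 + 7 \left(2 + 5\right) \left(-4\right)\right) - -518 = \left(0 + 7 \cdot 7 \left(-4\right)\right) + 518 = \left(0 + 7 \left(-28\right)\right) + 518 = \left(0 - 196\right) + 518 = -196 + 518 = 322$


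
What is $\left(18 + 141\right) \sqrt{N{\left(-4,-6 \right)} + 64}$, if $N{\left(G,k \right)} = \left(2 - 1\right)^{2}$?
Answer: $159 \sqrt{65} \approx 1281.9$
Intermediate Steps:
$N{\left(G,k \right)} = 1$ ($N{\left(G,k \right)} = 1^{2} = 1$)
$\left(18 + 141\right) \sqrt{N{\left(-4,-6 \right)} + 64} = \left(18 + 141\right) \sqrt{1 + 64} = 159 \sqrt{65}$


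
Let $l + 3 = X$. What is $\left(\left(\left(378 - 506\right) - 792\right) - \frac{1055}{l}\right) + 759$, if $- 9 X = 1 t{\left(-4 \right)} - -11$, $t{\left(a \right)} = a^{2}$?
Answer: $\frac{89}{6} \approx 14.833$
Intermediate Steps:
$X = -3$ ($X = - \frac{1 \left(-4\right)^{2} - -11}{9} = - \frac{1 \cdot 16 + 11}{9} = - \frac{16 + 11}{9} = \left(- \frac{1}{9}\right) 27 = -3$)
$l = -6$ ($l = -3 - 3 = -6$)
$\left(\left(\left(378 - 506\right) - 792\right) - \frac{1055}{l}\right) + 759 = \left(\left(\left(378 - 506\right) - 792\right) - \frac{1055}{-6}\right) + 759 = \left(\left(-128 - 792\right) - - \frac{1055}{6}\right) + 759 = \left(-920 + \frac{1055}{6}\right) + 759 = - \frac{4465}{6} + 759 = \frac{89}{6}$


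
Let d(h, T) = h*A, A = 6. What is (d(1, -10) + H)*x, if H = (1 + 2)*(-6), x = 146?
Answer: -1752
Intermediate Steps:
d(h, T) = 6*h (d(h, T) = h*6 = 6*h)
H = -18 (H = 3*(-6) = -18)
(d(1, -10) + H)*x = (6*1 - 18)*146 = (6 - 18)*146 = -12*146 = -1752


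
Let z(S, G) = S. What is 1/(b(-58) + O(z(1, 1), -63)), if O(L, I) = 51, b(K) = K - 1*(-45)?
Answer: 1/38 ≈ 0.026316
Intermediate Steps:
b(K) = 45 + K (b(K) = K + 45 = 45 + K)
1/(b(-58) + O(z(1, 1), -63)) = 1/((45 - 58) + 51) = 1/(-13 + 51) = 1/38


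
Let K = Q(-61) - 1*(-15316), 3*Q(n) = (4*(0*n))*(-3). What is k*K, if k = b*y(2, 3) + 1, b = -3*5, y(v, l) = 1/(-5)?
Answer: 61264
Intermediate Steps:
y(v, l) = -⅕
Q(n) = 0 (Q(n) = ((4*(0*n))*(-3))/3 = ((4*0)*(-3))/3 = (0*(-3))/3 = (⅓)*0 = 0)
b = -15
K = 15316 (K = 0 - 1*(-15316) = 0 + 15316 = 15316)
k = 4 (k = -15*(-⅕) + 1 = 3 + 1 = 4)
k*K = 4*15316 = 61264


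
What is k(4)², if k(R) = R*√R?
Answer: 64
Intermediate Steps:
k(R) = R^(3/2)
k(4)² = (4^(3/2))² = 8² = 64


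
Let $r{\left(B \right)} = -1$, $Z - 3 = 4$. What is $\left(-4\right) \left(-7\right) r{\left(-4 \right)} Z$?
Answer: $-196$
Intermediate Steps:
$Z = 7$ ($Z = 3 + 4 = 7$)
$\left(-4\right) \left(-7\right) r{\left(-4 \right)} Z = \left(-4\right) \left(-7\right) \left(\left(-1\right) 7\right) = 28 \left(-7\right) = -196$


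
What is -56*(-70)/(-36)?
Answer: -980/9 ≈ -108.89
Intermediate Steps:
-56*(-70)/(-36) = 3920*(-1/36) = -980/9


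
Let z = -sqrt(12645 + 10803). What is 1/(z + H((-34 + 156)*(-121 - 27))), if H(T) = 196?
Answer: 49/3742 + sqrt(5862)/7484 ≈ 0.023325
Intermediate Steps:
z = -2*sqrt(5862) (z = -sqrt(23448) = -2*sqrt(5862) ≈ -153.13)
1/(z + H((-34 + 156)*(-121 - 27))) = 1/(-2*sqrt(5862) + 196) = 1/(196 - 2*sqrt(5862))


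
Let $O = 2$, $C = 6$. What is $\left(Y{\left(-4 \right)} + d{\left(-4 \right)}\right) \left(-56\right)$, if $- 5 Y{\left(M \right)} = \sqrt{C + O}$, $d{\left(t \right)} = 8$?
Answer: $-448 + \frac{112 \sqrt{2}}{5} \approx -416.32$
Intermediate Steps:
$Y{\left(M \right)} = - \frac{2 \sqrt{2}}{5}$ ($Y{\left(M \right)} = - \frac{\sqrt{6 + 2}}{5} = - \frac{\sqrt{8}}{5} = - \frac{2 \sqrt{2}}{5}$)
$\left(Y{\left(-4 \right)} + d{\left(-4 \right)}\right) \left(-56\right) = \left(- \frac{2 \sqrt{2}}{5} + 8\right) \left(-56\right) = \left(8 - \frac{2 \sqrt{2}}{5}\right) \left(-56\right) = -448 + \frac{112 \sqrt{2}}{5}$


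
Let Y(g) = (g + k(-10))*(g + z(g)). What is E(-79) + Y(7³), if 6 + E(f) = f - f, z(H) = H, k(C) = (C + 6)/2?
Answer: 233920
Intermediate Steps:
k(C) = 3 + C/2 (k(C) = (6 + C)/2 = 3 + C/2)
E(f) = -6 (E(f) = -6 + (f - f) = -6 + 0 = -6)
Y(g) = 2*g*(-2 + g) (Y(g) = (g + (3 + (½)*(-10)))*(g + g) = (g + (3 - 5))*(2*g) = (g - 2)*(2*g) = (-2 + g)*(2*g) = 2*g*(-2 + g))
E(-79) + Y(7³) = -6 + 2*7³*(-2 + 7³) = -6 + 2*343*(-2 + 343) = -6 + 2*343*341 = -6 + 233926 = 233920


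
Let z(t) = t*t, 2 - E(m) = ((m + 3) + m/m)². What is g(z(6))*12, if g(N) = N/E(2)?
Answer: -216/17 ≈ -12.706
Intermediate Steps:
E(m) = 2 - (4 + m)² (E(m) = 2 - ((m + 3) + m/m)² = 2 - ((3 + m) + 1)² = 2 - (4 + m)²)
z(t) = t²
g(N) = -N/34 (g(N) = N/(2 - (4 + 2)²) = N/(2 - 1*6²) = N/(2 - 1*36) = N/(2 - 36) = N/(-34) = N*(-1/34) = -N/34)
g(z(6))*12 = -1/34*6²*12 = -1/34*36*12 = -18/17*12 = -216/17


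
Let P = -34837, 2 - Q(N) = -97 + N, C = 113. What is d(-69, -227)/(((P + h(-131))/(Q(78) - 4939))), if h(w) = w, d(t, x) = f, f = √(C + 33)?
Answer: 2459*√146/17484 ≈ 1.6994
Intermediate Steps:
Q(N) = 99 - N (Q(N) = 2 - (-97 + N) = 2 + (97 - N) = 99 - N)
f = √146 (f = √(113 + 33) = √146 ≈ 12.083)
d(t, x) = √146
d(-69, -227)/(((P + h(-131))/(Q(78) - 4939))) = √146/(((-34837 - 131)/((99 - 1*78) - 4939))) = √146/((-34968/((99 - 78) - 4939))) = √146/((-34968/(21 - 4939))) = √146/((-34968/(-4918))) = √146/((-34968*(-1/4918))) = √146/(17484/2459) = √146*(2459/17484) = 2459*√146/17484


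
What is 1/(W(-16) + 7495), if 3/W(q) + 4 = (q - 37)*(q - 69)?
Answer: 4501/33734998 ≈ 0.00013342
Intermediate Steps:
W(q) = 3/(-4 + (-69 + q)*(-37 + q)) (W(q) = 3/(-4 + (q - 37)*(q - 69)) = 3/(-4 + (-37 + q)*(-69 + q)) = 3/(-4 + (-69 + q)*(-37 + q)))
1/(W(-16) + 7495) = 1/(3/(2549 + (-16)² - 106*(-16)) + 7495) = 1/(3/(2549 + 256 + 1696) + 7495) = 1/(3/4501 + 7495) = 1/(33734998/4501) = 4501/33734998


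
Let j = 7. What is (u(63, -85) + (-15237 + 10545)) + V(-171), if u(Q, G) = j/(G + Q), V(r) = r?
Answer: -106993/22 ≈ -4863.3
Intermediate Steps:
u(Q, G) = 7/(G + Q)
(u(63, -85) + (-15237 + 10545)) + V(-171) = (7/(-85 + 63) + (-15237 + 10545)) - 171 = (7/(-22) - 4692) - 171 = (7*(-1/22) - 4692) - 171 = (-7/22 - 4692) - 171 = -103231/22 - 171 = -106993/22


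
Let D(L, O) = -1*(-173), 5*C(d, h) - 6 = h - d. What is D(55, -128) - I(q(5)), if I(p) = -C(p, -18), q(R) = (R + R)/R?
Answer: 851/5 ≈ 170.20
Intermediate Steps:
C(d, h) = 6/5 - d/5 + h/5 (C(d, h) = 6/5 + (h - d)/5 = 6/5 + (-d/5 + h/5) = 6/5 - d/5 + h/5)
q(R) = 2 (q(R) = (2*R)/R = 2)
D(L, O) = 173
I(p) = 12/5 + p/5 (I(p) = -(6/5 - p/5 + (1/5)*(-18)) = -(6/5 - p/5 - 18/5) = -(-12/5 - p/5) = 12/5 + p/5)
D(55, -128) - I(q(5)) = 173 - (12/5 + (1/5)*2) = 173 - (12/5 + 2/5) = 173 - 1*14/5 = 173 - 14/5 = 851/5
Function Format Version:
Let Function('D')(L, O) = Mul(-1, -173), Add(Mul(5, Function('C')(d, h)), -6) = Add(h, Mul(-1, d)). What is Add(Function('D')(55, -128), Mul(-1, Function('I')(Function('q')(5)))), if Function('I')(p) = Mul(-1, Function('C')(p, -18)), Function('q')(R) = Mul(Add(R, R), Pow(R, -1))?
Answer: Rational(851, 5) ≈ 170.20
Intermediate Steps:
Function('C')(d, h) = Add(Rational(6, 5), Mul(Rational(-1, 5), d), Mul(Rational(1, 5), h)) (Function('C')(d, h) = Add(Rational(6, 5), Mul(Rational(1, 5), Add(h, Mul(-1, d)))) = Add(Rational(6, 5), Add(Mul(Rational(-1, 5), d), Mul(Rational(1, 5), h))) = Add(Rational(6, 5), Mul(Rational(-1, 5), d), Mul(Rational(1, 5), h)))
Function('q')(R) = 2 (Function('q')(R) = Mul(Mul(2, R), Pow(R, -1)) = 2)
Function('D')(L, O) = 173
Function('I')(p) = Add(Rational(12, 5), Mul(Rational(1, 5), p)) (Function('I')(p) = Mul(-1, Add(Rational(6, 5), Mul(Rational(-1, 5), p), Mul(Rational(1, 5), -18))) = Mul(-1, Add(Rational(6, 5), Mul(Rational(-1, 5), p), Rational(-18, 5))) = Mul(-1, Add(Rational(-12, 5), Mul(Rational(-1, 5), p))) = Add(Rational(12, 5), Mul(Rational(1, 5), p)))
Add(Function('D')(55, -128), Mul(-1, Function('I')(Function('q')(5)))) = Add(173, Mul(-1, Add(Rational(12, 5), Mul(Rational(1, 5), 2)))) = Add(173, Mul(-1, Add(Rational(12, 5), Rational(2, 5)))) = Add(173, Mul(-1, Rational(14, 5))) = Add(173, Rational(-14, 5)) = Rational(851, 5)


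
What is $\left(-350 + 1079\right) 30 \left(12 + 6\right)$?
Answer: $393660$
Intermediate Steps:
$\left(-350 + 1079\right) 30 \left(12 + 6\right) = 729 \cdot 30 \cdot 18 = 729 \cdot 540 = 393660$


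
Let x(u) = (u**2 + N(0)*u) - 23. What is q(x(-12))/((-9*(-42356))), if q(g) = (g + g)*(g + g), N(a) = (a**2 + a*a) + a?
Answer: 14641/95301 ≈ 0.15363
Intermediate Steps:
N(a) = a + 2*a**2 (N(a) = (a**2 + a**2) + a = 2*a**2 + a = a + 2*a**2)
x(u) = -23 + u**2 (x(u) = (u**2 + (0*(1 + 2*0))*u) - 23 = (u**2 + (0*(1 + 0))*u) - 23 = (u**2 + (0*1)*u) - 23 = (u**2 + 0*u) - 23 = (u**2 + 0) - 23 = u**2 - 23 = -23 + u**2)
q(g) = 4*g**2 (q(g) = (2*g)*(2*g) = 4*g**2)
q(x(-12))/((-9*(-42356))) = (4*(-23 + (-12)**2)**2)/((-9*(-42356))) = (4*(-23 + 144)**2)/381204 = (4*121**2)*(1/381204) = (4*14641)*(1/381204) = 58564*(1/381204) = 14641/95301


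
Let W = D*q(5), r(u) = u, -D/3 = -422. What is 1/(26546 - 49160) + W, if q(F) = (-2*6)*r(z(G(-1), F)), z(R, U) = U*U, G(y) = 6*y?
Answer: -8588797201/22614 ≈ -3.7980e+5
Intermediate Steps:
D = 1266 (D = -3*(-422) = 1266)
z(R, U) = U²
q(F) = -12*F² (q(F) = (-2*6)*F² = -12*F²)
W = -379800 (W = 1266*(-12*5²) = 1266*(-12*25) = 1266*(-300) = -379800)
1/(26546 - 49160) + W = 1/(26546 - 49160) - 379800 = 1/(-22614) - 379800 = -1/22614 - 379800 = -8588797201/22614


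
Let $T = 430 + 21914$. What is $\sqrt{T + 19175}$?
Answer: $\sqrt{41519} \approx 203.76$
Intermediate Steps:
$T = 22344$
$\sqrt{T + 19175} = \sqrt{22344 + 19175} = \sqrt{41519}$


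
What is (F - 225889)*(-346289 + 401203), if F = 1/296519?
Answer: -3678160608736460/296519 ≈ -1.2404e+10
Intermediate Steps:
F = 1/296519 ≈ 3.3725e-6
(F - 225889)*(-346289 + 401203) = (1/296519 - 225889)*(-346289 + 401203) = -66980380390/296519*54914 = -3678160608736460/296519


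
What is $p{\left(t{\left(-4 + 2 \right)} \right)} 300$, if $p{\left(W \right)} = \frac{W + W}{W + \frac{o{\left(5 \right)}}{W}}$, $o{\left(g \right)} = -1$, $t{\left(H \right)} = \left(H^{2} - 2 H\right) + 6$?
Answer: $\frac{7840}{13} \approx 603.08$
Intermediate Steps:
$t{\left(H \right)} = 6 + H^{2} - 2 H$
$p{\left(W \right)} = \frac{2 W}{W - \frac{1}{W}}$ ($p{\left(W \right)} = \frac{W + W}{W - \frac{1}{W}} = \frac{2 W}{W - \frac{1}{W}}$)
$p{\left(t{\left(-4 + 2 \right)} \right)} 300 = \frac{2 \left(6 + \left(-4 + 2\right)^{2} - 2 \left(-4 + 2\right)\right)^{2}}{-1 + \left(6 + \left(-4 + 2\right)^{2} - 2 \left(-4 + 2\right)\right)^{2}} \cdot 300 = \frac{2 \left(6 + \left(-2\right)^{2} - -4\right)^{2}}{-1 + \left(6 + \left(-2\right)^{2} - -4\right)^{2}} \cdot 300 = \frac{2 \left(6 + 4 + 4\right)^{2}}{-1 + \left(6 + 4 + 4\right)^{2}} \cdot 300 = \frac{2 \cdot 14^{2}}{-1 + 14^{2}} \cdot 300 = 2 \cdot 196 \frac{1}{-1 + 196} \cdot 300 = 2 \cdot 196 \cdot \frac{1}{195} \cdot 300 = \frac{392}{195} \cdot 300 = \frac{7840}{13}$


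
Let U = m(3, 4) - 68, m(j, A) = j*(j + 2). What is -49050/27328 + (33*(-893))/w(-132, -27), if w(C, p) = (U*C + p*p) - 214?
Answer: -83838813/14661472 ≈ -5.7183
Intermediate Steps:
m(j, A) = j*(2 + j)
U = -53 (U = 3*(2 + 3) - 68 = 3*5 - 68 = 15 - 68 = -53)
w(C, p) = -214 + p**2 - 53*C (w(C, p) = (-53*C + p*p) - 214 = (-53*C + p**2) - 214 = (p**2 - 53*C) - 214 = -214 + p**2 - 53*C)
-49050/27328 + (33*(-893))/w(-132, -27) = -49050/27328 + (33*(-893))/(-214 + (-27)**2 - 53*(-132)) = -49050*1/27328 - 29469/(-214 + 729 + 6996) = -24525/13664 - 29469/7511 = -83838813/14661472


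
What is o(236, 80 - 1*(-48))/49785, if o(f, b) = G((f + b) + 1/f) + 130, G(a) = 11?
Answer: 47/16595 ≈ 0.0028322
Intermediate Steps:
o(f, b) = 141 (o(f, b) = 11 + 130 = 141)
o(236, 80 - 1*(-48))/49785 = 141/49785 = 141*(1/49785) = 47/16595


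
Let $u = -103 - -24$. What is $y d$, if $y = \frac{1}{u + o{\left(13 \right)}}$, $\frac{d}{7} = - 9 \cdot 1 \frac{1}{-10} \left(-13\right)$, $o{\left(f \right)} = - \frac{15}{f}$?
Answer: $\frac{10647}{10420} \approx 1.0218$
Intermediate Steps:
$d = - \frac{819}{10}$ ($d = 7 - 9 \cdot 1 \frac{1}{-10} \left(-13\right) = 7 - 9 \cdot 1 \left(- \frac{1}{10}\right) \left(-13\right) = 7 \left(-9\right) \left(- \frac{1}{10}\right) \left(-13\right) = 7 \cdot \frac{9}{10} \left(-13\right) = 7 \left(- \frac{117}{10}\right) = - \frac{819}{10} \approx -81.9$)
$u = -79$ ($u = -103 + 24 = -79$)
$y = - \frac{13}{1042}$ ($y = \frac{1}{-79 - \frac{15}{13}} = \frac{1}{- \frac{1042}{13}} = - \frac{13}{1042} \approx -0.012476$)
$y d = \left(- \frac{13}{1042}\right) \left(- \frac{819}{10}\right) = \frac{10647}{10420}$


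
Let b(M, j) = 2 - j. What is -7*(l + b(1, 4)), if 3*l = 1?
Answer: 35/3 ≈ 11.667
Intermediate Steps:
l = ⅓ (l = (⅓)*1 = ⅓ ≈ 0.33333)
-7*(l + b(1, 4)) = -7*(⅓ + (2 - 1*4)) = -7*(⅓ + (2 - 4)) = -7*(⅓ - 2) = -7*(-5/3) = 35/3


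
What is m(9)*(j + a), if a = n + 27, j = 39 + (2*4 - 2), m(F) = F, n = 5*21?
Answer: 1593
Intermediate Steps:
n = 105
j = 45 (j = 39 + (8 - 2) = 39 + 6 = 45)
a = 132 (a = 105 + 27 = 132)
m(9)*(j + a) = 9*(45 + 132) = 9*177 = 1593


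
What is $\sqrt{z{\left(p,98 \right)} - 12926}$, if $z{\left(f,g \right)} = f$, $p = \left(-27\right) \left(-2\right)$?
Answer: $2 i \sqrt{3218} \approx 113.45 i$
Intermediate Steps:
$p = 54$
$\sqrt{z{\left(p,98 \right)} - 12926} = \sqrt{54 - 12926} = \sqrt{-12872} = 2 i \sqrt{3218}$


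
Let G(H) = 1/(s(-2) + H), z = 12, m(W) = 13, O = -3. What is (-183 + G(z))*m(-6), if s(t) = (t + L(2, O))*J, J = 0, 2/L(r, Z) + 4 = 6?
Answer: -28535/12 ≈ -2377.9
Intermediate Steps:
L(r, Z) = 1 (L(r, Z) = 2/(-4 + 6) = 2/2 = 2*(½) = 1)
s(t) = 0 (s(t) = (t + 1)*0 = (1 + t)*0 = 0)
G(H) = 1/H (G(H) = 1/(0 + H) = 1/H)
(-183 + G(z))*m(-6) = (-183 + 1/12)*13 = -2195/12*13 = -28535/12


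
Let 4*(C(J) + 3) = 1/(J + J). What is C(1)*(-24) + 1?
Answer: 70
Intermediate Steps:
C(J) = -3 + 1/(8*J) (C(J) = -3 + 1/(4*(J + J)) = -3 + 1/(4*((2*J))) = -3 + (1/(2*J))/4 = -3 + 1/(8*J))
C(1)*(-24) + 1 = (-3 + (1/8)/1)*(-24) + 1 = (-3 + (1/8)*1)*(-24) + 1 = (-3 + 1/8)*(-24) + 1 = -23/8*(-24) + 1 = 69 + 1 = 70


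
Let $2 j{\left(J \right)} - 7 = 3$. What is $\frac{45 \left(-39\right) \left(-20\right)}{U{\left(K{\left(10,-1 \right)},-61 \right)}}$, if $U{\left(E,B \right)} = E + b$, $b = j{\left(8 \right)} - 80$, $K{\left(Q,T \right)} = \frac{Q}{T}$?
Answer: $- \frac{7020}{17} \approx -412.94$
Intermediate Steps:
$j{\left(J \right)} = 5$ ($j{\left(J \right)} = \frac{7}{2} + \frac{1}{2} \cdot 3 = \frac{7}{2} + \frac{3}{2} = 5$)
$b = -75$ ($b = 5 - 80 = -75$)
$U{\left(E,B \right)} = -75 + E$ ($U{\left(E,B \right)} = E - 75 = -75 + E$)
$\frac{45 \left(-39\right) \left(-20\right)}{U{\left(K{\left(10,-1 \right)},-61 \right)}} = \frac{45 \left(-39\right) \left(-20\right)}{-75 + \frac{10}{-1}} = \frac{\left(-1755\right) \left(-20\right)}{-75 + 10 \left(-1\right)} = \frac{35100}{-75 - 10} = \frac{35100}{-85} = 35100 \left(- \frac{1}{85}\right) = - \frac{7020}{17}$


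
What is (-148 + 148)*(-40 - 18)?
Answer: 0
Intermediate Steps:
(-148 + 148)*(-40 - 18) = 0*(-58) = 0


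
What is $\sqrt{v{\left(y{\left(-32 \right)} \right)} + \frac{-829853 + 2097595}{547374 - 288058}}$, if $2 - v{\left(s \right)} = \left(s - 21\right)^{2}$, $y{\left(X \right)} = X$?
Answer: $\frac{7 i \sqrt{961364151670}}{129658} \approx 52.935 i$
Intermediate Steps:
$v{\left(s \right)} = 2 - \left(-21 + s\right)^{2}$ ($v{\left(s \right)} = 2 - \left(s - 21\right)^{2} = 2 - \left(-21 + s\right)^{2}$)
$\sqrt{v{\left(y{\left(-32 \right)} \right)} + \frac{-829853 + 2097595}{547374 - 288058}} = \sqrt{\left(2 - \left(-21 - 32\right)^{2}\right) + \frac{-829853 + 2097595}{547374 - 288058}} = \sqrt{\left(2 - \left(-53\right)^{2}\right) + \frac{1267742}{259316}} = \sqrt{\left(2 - 2809\right) + 1267742 \cdot \frac{1}{259316}} = \sqrt{\left(2 - 2809\right) + \frac{633871}{129658}} = \sqrt{-2807 + \frac{633871}{129658}} = \sqrt{- \frac{363316135}{129658}} = \frac{7 i \sqrt{961364151670}}{129658}$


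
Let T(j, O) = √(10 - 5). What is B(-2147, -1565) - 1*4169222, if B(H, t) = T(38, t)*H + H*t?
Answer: -809167 - 2147*√5 ≈ -8.1397e+5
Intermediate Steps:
T(j, O) = √5
B(H, t) = H*t + H*√5 (B(H, t) = √5*H + H*t = H*√5 + H*t = H*t + H*√5)
B(-2147, -1565) - 1*4169222 = -2147*(-1565 + √5) - 1*4169222 = (3360055 - 2147*√5) - 4169222 = -809167 - 2147*√5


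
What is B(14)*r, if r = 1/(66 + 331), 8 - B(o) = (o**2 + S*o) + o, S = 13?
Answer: -384/397 ≈ -0.96725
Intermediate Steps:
B(o) = 8 - o**2 - 14*o (B(o) = 8 - ((o**2 + 13*o) + o) = 8 - (o**2 + 14*o) = 8 + (-o**2 - 14*o) = 8 - o**2 - 14*o)
r = 1/397 ≈ 0.0025189
B(14)*r = (8 - 1*14**2 - 14*14)*(1/397) = (8 - 1*196 - 196)*(1/397) = (8 - 196 - 196)*(1/397) = -384*1/397 = -384/397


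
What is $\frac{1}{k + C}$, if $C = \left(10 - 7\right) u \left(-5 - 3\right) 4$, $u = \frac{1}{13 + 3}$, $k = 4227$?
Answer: $\frac{1}{4221} \approx 0.00023691$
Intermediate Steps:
$u = \frac{1}{16} \approx 0.0625$
$C = -6$ ($C = \left(10 - 7\right) \frac{1}{16} \left(-5 - 3\right) 4 = \left(10 - 7\right) \frac{1}{16} \left(\left(-8\right) 4\right) = 3 \cdot \frac{1}{16} \left(-32\right) = \frac{3}{16} \left(-32\right) = -6$)
$\frac{1}{k + C} = \frac{1}{4227 - 6} = \frac{1}{4221}$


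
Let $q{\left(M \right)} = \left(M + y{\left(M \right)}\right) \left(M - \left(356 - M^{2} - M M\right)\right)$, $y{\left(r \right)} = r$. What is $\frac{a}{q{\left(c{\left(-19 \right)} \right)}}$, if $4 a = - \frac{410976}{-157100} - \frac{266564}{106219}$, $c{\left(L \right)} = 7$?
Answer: $- \frac{111015959}{14659533804650} \approx -7.573 \cdot 10^{-6}$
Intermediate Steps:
$a = \frac{111015959}{4171751225}$ ($a = \frac{- \frac{410976}{-157100} - \frac{266564}{106219}}{4} = \frac{\left(-410976\right) \left(- \frac{1}{157100}\right) - \frac{266564}{106219}}{4} = \frac{\frac{102744}{39275} - \frac{266564}{106219}}{4} = \frac{1}{4} \cdot \frac{444063836}{4171751225} = \frac{111015959}{4171751225} \approx 0.026611$)
$q{\left(M \right)} = 2 M \left(-356 + M + 2 M^{2}\right)$ ($q{\left(M \right)} = \left(M + M\right) \left(M - \left(356 - M^{2} - M M\right)\right) = 2 M \left(M + \left(\left(M^{2} + M^{2}\right) - 356\right)\right) = 2 M \left(M + \left(2 M^{2} - 356\right)\right) = 2 M \left(M + \left(-356 + 2 M^{2}\right)\right) = 2 M \left(-356 + M + 2 M^{2}\right)$)
$\frac{a}{q{\left(c{\left(-19 \right)} \right)}} = \frac{111015959}{4171751225 \cdot 2 \cdot 7 \left(-356 + 7 + 2 \cdot 7^{2}\right)} = \frac{111015959}{4171751225 \cdot 2 \cdot 7 \left(-356 + 7 + 2 \cdot 49\right)} = \frac{111015959}{4171751225 \cdot 2 \cdot 7 \left(-356 + 7 + 98\right)} = \frac{111015959}{4171751225 \cdot 2 \cdot 7 \left(-251\right)} = \frac{111015959}{4171751225 \left(-3514\right)} = \frac{111015959}{4171751225} \left(- \frac{1}{3514}\right) = - \frac{111015959}{14659533804650}$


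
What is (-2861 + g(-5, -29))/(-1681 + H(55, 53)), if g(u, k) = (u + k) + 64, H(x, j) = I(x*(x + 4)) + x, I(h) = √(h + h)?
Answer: 2301603/1318693 + 2831*√6490/2637386 ≈ 1.8318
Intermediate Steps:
I(h) = √2*√h (I(h) = √(2*h) = √2*√h)
H(x, j) = x + √2*√(x*(4 + x)) (H(x, j) = √2*√(x*(x + 4)) + x = √2*√(x*(4 + x)) + x = x + √2*√(x*(4 + x)))
g(u, k) = 64 + k + u (g(u, k) = (k + u) + 64 = 64 + k + u)
(-2861 + g(-5, -29))/(-1681 + H(55, 53)) = (-2861 + (64 - 29 - 5))/(-1681 + (55 + √2*√(55*(4 + 55)))) = (-2861 + 30)/(-1681 + (55 + √2*√(55*59))) = -2831/(-1681 + (55 + √2*√3245)) = -2831/(-1681 + (55 + √6490)) = -2831/(-1626 + √6490)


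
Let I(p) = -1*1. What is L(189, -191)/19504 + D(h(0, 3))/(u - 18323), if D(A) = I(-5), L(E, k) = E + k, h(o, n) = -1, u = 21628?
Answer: -13057/32230360 ≈ -0.00040512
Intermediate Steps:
I(p) = -1
D(A) = -1
L(189, -191)/19504 + D(h(0, 3))/(u - 18323) = (189 - 191)/19504 - 1/(21628 - 18323) = -2*1/19504 - 1/3305 = -1/9752 - 1*1/3305 = -1/9752 - 1/3305 = -13057/32230360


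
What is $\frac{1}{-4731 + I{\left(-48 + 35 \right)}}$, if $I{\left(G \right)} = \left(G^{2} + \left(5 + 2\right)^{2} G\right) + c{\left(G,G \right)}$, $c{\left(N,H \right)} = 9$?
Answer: $- \frac{1}{5190} \approx -0.00019268$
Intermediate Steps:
$I{\left(G \right)} = 9 + G^{2} + 49 G$ ($I{\left(G \right)} = \left(G^{2} + \left(5 + 2\right)^{2} G\right) + 9 = \left(G^{2} + 7^{2} G\right) + 9 = \left(G^{2} + 49 G\right) + 9 = 9 + G^{2} + 49 G$)
$\frac{1}{-4731 + I{\left(-48 + 35 \right)}} = \frac{1}{-4731 + \left(9 + \left(-48 + 35\right)^{2} + 49 \left(-48 + 35\right)\right)} = \frac{1}{-4731 + \left(9 + \left(-13\right)^{2} + 49 \left(-13\right)\right)} = \frac{1}{-4731 + \left(9 + 169 - 637\right)} = \frac{1}{-4731 - 459} = \frac{1}{-5190} = - \frac{1}{5190}$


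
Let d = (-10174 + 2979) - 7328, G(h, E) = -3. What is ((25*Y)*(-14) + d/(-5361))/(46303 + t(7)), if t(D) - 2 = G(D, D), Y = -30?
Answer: 18768341/82741674 ≈ 0.22683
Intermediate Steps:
t(D) = -1 (t(D) = 2 - 3 = -1)
d = -14523 (d = -7195 - 7328 = -14523)
((25*Y)*(-14) + d/(-5361))/(46303 + t(7)) = ((25*(-30))*(-14) - 14523/(-5361))/(46303 - 1) = (-750*(-14) - 14523*(-1/5361))/46302 = (10500 + 4841/1787)*(1/46302) = (18768341/1787)*(1/46302) = 18768341/82741674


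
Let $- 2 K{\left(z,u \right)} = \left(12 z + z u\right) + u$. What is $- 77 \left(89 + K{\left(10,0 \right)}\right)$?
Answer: $-2233$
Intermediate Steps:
$K{\left(z,u \right)} = - 6 z - \frac{u}{2} - \frac{u z}{2}$ ($K{\left(z,u \right)} = - \frac{\left(12 z + z u\right) + u}{2} = - \frac{\left(12 z + u z\right) + u}{2} = - \frac{u + 12 z + u z}{2} = - 6 z - \frac{u}{2} - \frac{u z}{2}$)
$- 77 \left(89 + K{\left(10,0 \right)}\right) = - 77 \left(89 - \left(60 + 0 \cdot 10\right)\right) = - 77 \left(89 + \left(-60 + 0 + 0\right)\right) = - 77 \left(89 - 60\right) = \left(-77\right) 29 = -2233$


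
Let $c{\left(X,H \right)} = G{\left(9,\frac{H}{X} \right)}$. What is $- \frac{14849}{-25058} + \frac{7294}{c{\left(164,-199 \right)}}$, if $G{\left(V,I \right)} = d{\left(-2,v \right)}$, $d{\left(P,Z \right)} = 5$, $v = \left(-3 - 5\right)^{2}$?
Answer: $\frac{182847297}{125290} \approx 1459.4$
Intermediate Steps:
$v = 64$ ($v = \left(-8\right)^{2} = 64$)
$G{\left(V,I \right)} = 5$
$c{\left(X,H \right)} = 5$
$- \frac{14849}{-25058} + \frac{7294}{c{\left(164,-199 \right)}} = - \frac{14849}{-25058} + \frac{7294}{5} = \left(-14849\right) \left(- \frac{1}{25058}\right) + 7294 \cdot \frac{1}{5} = \frac{14849}{25058} + \frac{7294}{5} = \frac{182847297}{125290}$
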